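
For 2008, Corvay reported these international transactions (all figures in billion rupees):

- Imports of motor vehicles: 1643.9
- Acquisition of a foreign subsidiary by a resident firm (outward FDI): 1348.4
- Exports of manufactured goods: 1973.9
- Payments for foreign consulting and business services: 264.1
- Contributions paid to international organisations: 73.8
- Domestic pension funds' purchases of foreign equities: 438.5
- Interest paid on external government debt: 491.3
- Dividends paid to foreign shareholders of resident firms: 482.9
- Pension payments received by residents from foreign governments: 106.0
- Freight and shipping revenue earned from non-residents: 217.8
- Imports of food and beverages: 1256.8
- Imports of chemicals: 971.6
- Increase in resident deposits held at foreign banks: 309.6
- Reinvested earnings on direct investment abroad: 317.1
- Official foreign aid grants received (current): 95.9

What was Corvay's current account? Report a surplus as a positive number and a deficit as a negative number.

-2473.7

Goods: -971.6 + 1973.9 - 1256.8 - 1643.9 = -1898.4
Services: 217.8 - 264.1 = -46.3
Primary income: 317.1 - 482.9 - 491.3 = -657.1
Secondary income: 95.9 + 106.0 - 73.8 = 128.1
Current account = (-1898.4) + (-46.3) + (-657.1) + 128.1 = -2473.7
(Excluded from the current account — financial account: acquisition of a foreign subsidiary by a resident firm (outward FDI) 1348.4, domestic pension funds' purchases of foreign equities 438.5, increase in resident deposits held at foreign banks 309.6.)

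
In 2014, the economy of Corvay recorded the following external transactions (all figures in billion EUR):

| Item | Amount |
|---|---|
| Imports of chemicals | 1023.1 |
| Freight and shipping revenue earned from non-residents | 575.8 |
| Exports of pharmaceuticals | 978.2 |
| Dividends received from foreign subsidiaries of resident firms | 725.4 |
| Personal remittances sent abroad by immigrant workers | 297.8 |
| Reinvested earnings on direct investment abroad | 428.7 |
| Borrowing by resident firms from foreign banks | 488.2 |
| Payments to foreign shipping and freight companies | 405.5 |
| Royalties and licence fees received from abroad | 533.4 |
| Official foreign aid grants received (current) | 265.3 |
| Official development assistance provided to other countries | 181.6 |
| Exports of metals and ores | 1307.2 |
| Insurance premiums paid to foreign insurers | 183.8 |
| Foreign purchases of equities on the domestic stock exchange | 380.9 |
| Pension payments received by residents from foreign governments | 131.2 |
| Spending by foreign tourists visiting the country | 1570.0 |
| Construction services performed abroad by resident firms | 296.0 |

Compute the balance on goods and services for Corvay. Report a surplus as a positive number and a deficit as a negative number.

3648.2

Goods: 1307.2 + 978.2 - 1023.1 = 1262.3
Services: -405.5 + 575.8 - 183.8 + 1570.0 + 296.0 + 533.4 = 2385.9
Trade balance = 1262.3 + 2385.9 = 3648.2
(Excluded from the trade balance — primary income: dividends received from foreign subsidiaries of resident firms 725.4, reinvested earnings on direct investment abroad 428.7; secondary income: personal remittances sent abroad by immigrant workers 297.8, official foreign aid grants received (current) 265.3, official development assistance provided to other countries 181.6, pension payments received by residents from foreign governments 131.2; financial account: borrowing by resident firms from foreign banks 488.2, foreign purchases of equities on the domestic stock exchange 380.9.)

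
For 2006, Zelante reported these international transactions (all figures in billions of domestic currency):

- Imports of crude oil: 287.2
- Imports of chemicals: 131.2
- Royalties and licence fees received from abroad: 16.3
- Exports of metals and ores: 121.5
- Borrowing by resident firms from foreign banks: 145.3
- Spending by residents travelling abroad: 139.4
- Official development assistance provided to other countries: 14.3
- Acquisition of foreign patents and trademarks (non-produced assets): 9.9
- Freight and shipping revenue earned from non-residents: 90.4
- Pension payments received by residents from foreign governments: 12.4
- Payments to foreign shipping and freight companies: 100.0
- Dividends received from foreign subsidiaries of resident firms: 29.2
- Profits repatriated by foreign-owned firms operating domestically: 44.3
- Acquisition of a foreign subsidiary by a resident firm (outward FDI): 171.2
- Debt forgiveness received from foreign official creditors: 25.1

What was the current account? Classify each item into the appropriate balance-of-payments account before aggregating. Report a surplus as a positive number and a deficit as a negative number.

Goods: -287.2 - 131.2 + 121.5 = -296.9
Services: -100.0 + 16.3 - 139.4 + 90.4 = -132.7
Primary income: 29.2 - 44.3 = -15.1
Secondary income: -14.3 + 12.4 = -1.9
Current account = (-296.9) + (-132.7) + (-15.1) + (-1.9) = -446.6
(Excluded from the current account — financial account: borrowing by resident firms from foreign banks 145.3, acquisition of a foreign subsidiary by a resident firm (outward FDI) 171.2; capital account: acquisition of foreign patents and trademarks (non-produced assets) 9.9, debt forgiveness received from foreign official creditors 25.1.)

-446.6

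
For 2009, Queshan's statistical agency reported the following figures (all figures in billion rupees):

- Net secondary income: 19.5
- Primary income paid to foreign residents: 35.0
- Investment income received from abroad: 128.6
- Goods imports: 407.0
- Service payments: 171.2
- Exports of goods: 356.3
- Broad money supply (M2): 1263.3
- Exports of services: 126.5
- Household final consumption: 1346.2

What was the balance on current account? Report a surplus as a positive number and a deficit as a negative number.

17.7

Goods balance = 356.3 - 407.0 = -50.7
Services balance = 126.5 - 171.2 = -44.7
Trade balance (goods + services) = -50.7 + (-44.7) = -95.4
Net primary income = 128.6 - 35.0 = 93.6
Net secondary income = 19.5
Current account = -95.4 + 93.6 + 19.5 = 17.7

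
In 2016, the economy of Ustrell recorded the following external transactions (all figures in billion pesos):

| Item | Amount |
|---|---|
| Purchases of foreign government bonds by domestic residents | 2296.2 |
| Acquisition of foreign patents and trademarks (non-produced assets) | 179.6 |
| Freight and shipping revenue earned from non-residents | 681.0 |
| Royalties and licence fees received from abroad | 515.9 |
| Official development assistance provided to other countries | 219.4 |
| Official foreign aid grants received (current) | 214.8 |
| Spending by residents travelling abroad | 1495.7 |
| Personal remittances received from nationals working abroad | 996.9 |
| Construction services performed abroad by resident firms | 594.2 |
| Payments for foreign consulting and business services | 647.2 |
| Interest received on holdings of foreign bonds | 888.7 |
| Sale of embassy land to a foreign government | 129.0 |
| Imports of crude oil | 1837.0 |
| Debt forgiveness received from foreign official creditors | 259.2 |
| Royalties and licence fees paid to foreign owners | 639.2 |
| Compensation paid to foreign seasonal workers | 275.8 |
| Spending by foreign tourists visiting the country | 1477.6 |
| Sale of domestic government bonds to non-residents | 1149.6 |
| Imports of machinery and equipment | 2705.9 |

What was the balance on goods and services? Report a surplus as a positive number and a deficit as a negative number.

Goods: -1837.0 - 2705.9 = -4542.9
Services: 594.2 - 639.2 - 1495.7 + 1477.6 + 681.0 - 647.2 + 515.9 = 486.6
Trade balance = -4542.9 + 486.6 = -4056.3
(Excluded from the trade balance — financial account: purchases of foreign government bonds by domestic residents 2296.2, sale of domestic government bonds to non-residents 1149.6; capital account: acquisition of foreign patents and trademarks (non-produced assets) 179.6, sale of embassy land to a foreign government 129.0, debt forgiveness received from foreign official creditors 259.2; secondary income: official development assistance provided to other countries 219.4, official foreign aid grants received (current) 214.8, personal remittances received from nationals working abroad 996.9; primary income: interest received on holdings of foreign bonds 888.7, compensation paid to foreign seasonal workers 275.8.)

-4056.3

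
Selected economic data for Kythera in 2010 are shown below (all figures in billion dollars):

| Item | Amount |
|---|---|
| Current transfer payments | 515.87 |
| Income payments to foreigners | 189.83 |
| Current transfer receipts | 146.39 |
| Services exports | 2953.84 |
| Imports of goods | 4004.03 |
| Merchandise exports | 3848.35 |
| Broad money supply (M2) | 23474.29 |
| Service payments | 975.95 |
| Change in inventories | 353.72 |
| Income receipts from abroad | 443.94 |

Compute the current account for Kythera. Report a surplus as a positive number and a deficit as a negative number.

Goods balance = 3848.35 - 4004.03 = -155.68
Services balance = 2953.84 - 975.95 = 1977.89
Trade balance (goods + services) = -155.68 + 1977.89 = 1822.21
Net primary income = 443.94 - 189.83 = 254.11
Net secondary income = 146.39 - 515.87 = -369.48
Current account = 1822.21 + 254.11 + (-369.48) = 1706.84

1706.84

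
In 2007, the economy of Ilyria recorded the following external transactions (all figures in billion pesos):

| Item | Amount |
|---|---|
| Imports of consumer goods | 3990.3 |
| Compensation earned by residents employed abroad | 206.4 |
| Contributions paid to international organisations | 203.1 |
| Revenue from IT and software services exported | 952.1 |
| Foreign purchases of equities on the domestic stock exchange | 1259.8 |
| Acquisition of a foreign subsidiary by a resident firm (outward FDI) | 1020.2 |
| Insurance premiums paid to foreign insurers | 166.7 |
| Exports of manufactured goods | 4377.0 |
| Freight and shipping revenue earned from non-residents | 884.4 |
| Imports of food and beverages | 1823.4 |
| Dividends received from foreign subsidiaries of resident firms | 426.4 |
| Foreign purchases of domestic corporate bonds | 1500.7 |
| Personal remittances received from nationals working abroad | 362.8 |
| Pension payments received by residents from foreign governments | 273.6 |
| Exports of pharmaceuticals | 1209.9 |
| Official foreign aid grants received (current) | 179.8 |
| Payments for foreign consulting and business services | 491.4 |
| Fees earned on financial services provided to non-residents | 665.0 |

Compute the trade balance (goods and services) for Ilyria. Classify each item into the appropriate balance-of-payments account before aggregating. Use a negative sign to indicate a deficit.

1616.6

Goods: 1209.9 + 4377.0 - 1823.4 - 3990.3 = -226.8
Services: 952.1 - 491.4 - 166.7 + 665.0 + 884.4 = 1843.4
Trade balance = -226.8 + 1843.4 = 1616.6
(Excluded from the trade balance — primary income: compensation earned by residents employed abroad 206.4, dividends received from foreign subsidiaries of resident firms 426.4; secondary income: contributions paid to international organisations 203.1, personal remittances received from nationals working abroad 362.8, pension payments received by residents from foreign governments 273.6, official foreign aid grants received (current) 179.8; financial account: foreign purchases of equities on the domestic stock exchange 1259.8, acquisition of a foreign subsidiary by a resident firm (outward FDI) 1020.2, foreign purchases of domestic corporate bonds 1500.7.)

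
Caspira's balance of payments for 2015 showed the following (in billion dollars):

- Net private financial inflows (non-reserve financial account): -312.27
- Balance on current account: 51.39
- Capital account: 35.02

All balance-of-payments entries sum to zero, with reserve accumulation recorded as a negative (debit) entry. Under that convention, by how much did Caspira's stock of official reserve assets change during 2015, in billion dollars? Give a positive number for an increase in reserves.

-225.86

Official reserve transactions balance = -(51.39 + 35.02 + (-312.27)) = 225.86
An accumulation of reserves is recorded as a debit (negative entry), so the change in the stock of reserves is the negative of that balance.
Change in official reserves = -(225.86) = -225.86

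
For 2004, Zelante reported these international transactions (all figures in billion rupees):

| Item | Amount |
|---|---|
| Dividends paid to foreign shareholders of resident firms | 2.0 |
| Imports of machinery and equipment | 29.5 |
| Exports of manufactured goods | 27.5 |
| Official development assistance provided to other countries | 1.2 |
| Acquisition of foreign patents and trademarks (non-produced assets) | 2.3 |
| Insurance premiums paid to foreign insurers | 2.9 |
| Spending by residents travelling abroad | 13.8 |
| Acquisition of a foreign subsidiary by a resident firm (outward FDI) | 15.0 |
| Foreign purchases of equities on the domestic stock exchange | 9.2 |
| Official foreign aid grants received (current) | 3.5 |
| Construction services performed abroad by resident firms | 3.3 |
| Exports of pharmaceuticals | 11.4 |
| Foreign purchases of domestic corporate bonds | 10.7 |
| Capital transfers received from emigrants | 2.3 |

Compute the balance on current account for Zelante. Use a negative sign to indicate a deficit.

-3.7

Goods: 27.5 + 11.4 - 29.5 = 9.4
Services: 3.3 - 2.9 - 13.8 = -13.4
Primary income: -2.0
Secondary income: -1.2 + 3.5 = 2.3
Current account = 9.4 + (-13.4) + (-2.0) + 2.3 = -3.7
(Excluded from the current account — capital account: acquisition of foreign patents and trademarks (non-produced assets) 2.3, capital transfers received from emigrants 2.3; financial account: acquisition of a foreign subsidiary by a resident firm (outward FDI) 15.0, foreign purchases of equities on the domestic stock exchange 9.2, foreign purchases of domestic corporate bonds 10.7.)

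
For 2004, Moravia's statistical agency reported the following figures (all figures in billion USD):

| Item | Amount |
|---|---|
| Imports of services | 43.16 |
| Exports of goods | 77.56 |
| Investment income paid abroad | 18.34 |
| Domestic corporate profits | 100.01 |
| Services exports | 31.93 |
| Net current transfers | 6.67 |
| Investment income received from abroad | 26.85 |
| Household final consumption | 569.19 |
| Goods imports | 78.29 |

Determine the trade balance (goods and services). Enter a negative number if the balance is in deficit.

-11.96

Goods balance = 77.56 - 78.29 = -0.73
Services balance = 31.93 - 43.16 = -11.23
Trade balance (goods + services) = -0.73 + (-11.23) = -11.96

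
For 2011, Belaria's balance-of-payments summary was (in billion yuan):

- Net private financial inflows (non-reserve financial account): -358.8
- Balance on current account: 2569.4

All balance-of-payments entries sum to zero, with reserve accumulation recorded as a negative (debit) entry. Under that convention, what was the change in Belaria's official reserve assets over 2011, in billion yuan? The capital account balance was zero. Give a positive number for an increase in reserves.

Official reserve transactions balance = -(2569.4 + (-358.8)) = -2210.6
An accumulation of reserves is recorded as a debit (negative entry), so the change in the stock of reserves is the negative of that balance.
Change in official reserves = -(-2210.6) = 2210.6

2210.6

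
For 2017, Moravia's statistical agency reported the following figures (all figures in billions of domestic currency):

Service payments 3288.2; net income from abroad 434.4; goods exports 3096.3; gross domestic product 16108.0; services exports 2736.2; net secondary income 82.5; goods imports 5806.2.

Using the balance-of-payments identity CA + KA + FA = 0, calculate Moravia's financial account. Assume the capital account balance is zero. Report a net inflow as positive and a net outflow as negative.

Goods balance = 3096.3 - 5806.2 = -2709.9
Services balance = 2736.2 - 3288.2 = -552.0
Trade balance (goods + services) = -2709.9 + (-552.0) = -3261.9
Net primary income = 434.4
Net secondary income = 82.5
Current account = -3261.9 + 434.4 + 82.5 = -2745.0
Financial account = -(-2745.0) = 2745.0

2745.0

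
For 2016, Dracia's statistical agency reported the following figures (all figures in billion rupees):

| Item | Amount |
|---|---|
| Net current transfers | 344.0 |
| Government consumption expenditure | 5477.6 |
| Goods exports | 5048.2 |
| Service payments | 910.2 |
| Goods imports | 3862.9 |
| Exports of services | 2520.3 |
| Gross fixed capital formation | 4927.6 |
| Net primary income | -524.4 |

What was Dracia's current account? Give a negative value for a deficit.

Goods balance = 5048.2 - 3862.9 = 1185.3
Services balance = 2520.3 - 910.2 = 1610.1
Trade balance (goods + services) = 1185.3 + 1610.1 = 2795.4
Net primary income = -524.4
Net secondary income = 344.0
Current account = 2795.4 + (-524.4) + 344.0 = 2615.0

2615.0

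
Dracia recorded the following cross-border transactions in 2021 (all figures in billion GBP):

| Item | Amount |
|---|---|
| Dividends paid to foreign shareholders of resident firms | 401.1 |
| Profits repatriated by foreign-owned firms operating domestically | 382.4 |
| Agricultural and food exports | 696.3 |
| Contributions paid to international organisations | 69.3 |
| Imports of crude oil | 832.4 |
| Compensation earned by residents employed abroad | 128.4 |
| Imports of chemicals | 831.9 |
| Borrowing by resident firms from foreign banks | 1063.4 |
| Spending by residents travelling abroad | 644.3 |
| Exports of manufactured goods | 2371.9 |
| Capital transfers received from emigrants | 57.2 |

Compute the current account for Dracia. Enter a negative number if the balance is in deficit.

Goods: -831.9 + 2371.9 - 832.4 + 696.3 = 1403.9
Services: -644.3
Primary income: 128.4 - 401.1 - 382.4 = -655.1
Secondary income: -69.3
Current account = 1403.9 + (-644.3) + (-655.1) + (-69.3) = 35.2
(Excluded from the current account — financial account: borrowing by resident firms from foreign banks 1063.4; capital account: capital transfers received from emigrants 57.2.)

35.2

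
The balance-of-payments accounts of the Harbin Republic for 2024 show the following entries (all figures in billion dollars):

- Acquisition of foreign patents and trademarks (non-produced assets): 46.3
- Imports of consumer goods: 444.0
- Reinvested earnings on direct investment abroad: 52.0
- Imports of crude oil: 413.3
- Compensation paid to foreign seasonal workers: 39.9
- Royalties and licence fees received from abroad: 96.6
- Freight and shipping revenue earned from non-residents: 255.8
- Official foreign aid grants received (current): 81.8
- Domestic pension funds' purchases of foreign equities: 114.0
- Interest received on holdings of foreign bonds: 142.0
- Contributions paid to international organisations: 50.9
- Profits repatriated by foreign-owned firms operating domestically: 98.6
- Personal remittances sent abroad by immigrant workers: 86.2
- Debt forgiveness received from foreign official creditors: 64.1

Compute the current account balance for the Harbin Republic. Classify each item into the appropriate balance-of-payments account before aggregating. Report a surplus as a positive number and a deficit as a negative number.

-504.7

Goods: -413.3 - 444.0 = -857.3
Services: 255.8 + 96.6 = 352.4
Primary income: -39.9 + 142.0 - 98.6 + 52.0 = 55.5
Secondary income: -86.2 - 50.9 + 81.8 = -55.3
Current account = (-857.3) + 352.4 + 55.5 + (-55.3) = -504.7
(Excluded from the current account — capital account: acquisition of foreign patents and trademarks (non-produced assets) 46.3, debt forgiveness received from foreign official creditors 64.1; financial account: domestic pension funds' purchases of foreign equities 114.0.)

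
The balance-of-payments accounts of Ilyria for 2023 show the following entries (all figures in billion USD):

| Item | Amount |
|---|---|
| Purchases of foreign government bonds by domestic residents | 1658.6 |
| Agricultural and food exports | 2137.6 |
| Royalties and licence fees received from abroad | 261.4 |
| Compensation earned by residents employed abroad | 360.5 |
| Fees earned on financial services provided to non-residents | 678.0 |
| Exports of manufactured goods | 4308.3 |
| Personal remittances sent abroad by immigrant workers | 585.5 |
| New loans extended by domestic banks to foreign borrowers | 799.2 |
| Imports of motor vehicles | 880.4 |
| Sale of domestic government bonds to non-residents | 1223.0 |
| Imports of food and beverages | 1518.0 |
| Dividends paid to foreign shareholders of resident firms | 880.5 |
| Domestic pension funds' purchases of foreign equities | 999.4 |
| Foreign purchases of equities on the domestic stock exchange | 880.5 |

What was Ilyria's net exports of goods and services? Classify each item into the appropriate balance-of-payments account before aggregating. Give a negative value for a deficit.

4986.9

Goods: -880.4 - 1518.0 + 2137.6 + 4308.3 = 4047.5
Services: 261.4 + 678.0 = 939.4
Trade balance = 4047.5 + 939.4 = 4986.9
(Excluded from the trade balance — financial account: purchases of foreign government bonds by domestic residents 1658.6, new loans extended by domestic banks to foreign borrowers 799.2, sale of domestic government bonds to non-residents 1223.0, domestic pension funds' purchases of foreign equities 999.4, foreign purchases of equities on the domestic stock exchange 880.5; primary income: compensation earned by residents employed abroad 360.5, dividends paid to foreign shareholders of resident firms 880.5; secondary income: personal remittances sent abroad by immigrant workers 585.5.)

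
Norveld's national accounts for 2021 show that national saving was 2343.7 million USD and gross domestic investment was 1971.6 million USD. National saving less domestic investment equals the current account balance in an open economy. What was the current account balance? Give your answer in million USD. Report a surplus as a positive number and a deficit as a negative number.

S - I = CA (net lending to the rest of the world).
CA = S - I = 2343.7 - 1971.6 = 372.1

372.1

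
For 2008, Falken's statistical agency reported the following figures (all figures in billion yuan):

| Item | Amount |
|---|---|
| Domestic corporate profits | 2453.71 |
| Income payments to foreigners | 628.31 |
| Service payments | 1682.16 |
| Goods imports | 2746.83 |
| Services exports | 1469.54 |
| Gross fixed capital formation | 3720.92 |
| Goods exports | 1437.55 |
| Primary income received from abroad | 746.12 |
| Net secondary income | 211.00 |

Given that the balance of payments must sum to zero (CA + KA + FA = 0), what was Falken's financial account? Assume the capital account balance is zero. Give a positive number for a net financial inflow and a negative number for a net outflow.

1193.09

Goods balance = 1437.55 - 2746.83 = -1309.28
Services balance = 1469.54 - 1682.16 = -212.62
Trade balance (goods + services) = -1309.28 + (-212.62) = -1521.90
Net primary income = 746.12 - 628.31 = 117.81
Net secondary income = 211.00
Current account = -1521.90 + 117.81 + 211.00 = -1193.09
Financial account = -(-1193.09) = 1193.09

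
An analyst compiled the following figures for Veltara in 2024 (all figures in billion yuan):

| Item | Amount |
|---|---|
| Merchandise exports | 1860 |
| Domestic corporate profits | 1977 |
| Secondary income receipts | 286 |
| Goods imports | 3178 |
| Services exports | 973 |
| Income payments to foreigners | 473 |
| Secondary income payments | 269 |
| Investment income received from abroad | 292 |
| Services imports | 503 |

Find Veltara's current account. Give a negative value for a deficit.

-1012

Goods balance = 1860 - 3178 = -1318
Services balance = 973 - 503 = 470
Trade balance (goods + services) = -1318 + 470 = -848
Net primary income = 292 - 473 = -181
Net secondary income = 286 - 269 = 17
Current account = -848 + (-181) + 17 = -1012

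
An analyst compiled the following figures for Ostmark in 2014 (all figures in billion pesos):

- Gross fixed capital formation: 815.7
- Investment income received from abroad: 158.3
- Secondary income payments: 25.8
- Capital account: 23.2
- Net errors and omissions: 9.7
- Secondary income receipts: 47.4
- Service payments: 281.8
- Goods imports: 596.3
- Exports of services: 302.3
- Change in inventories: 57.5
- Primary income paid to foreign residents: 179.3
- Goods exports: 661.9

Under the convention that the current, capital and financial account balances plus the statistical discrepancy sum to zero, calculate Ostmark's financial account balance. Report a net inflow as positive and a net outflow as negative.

-119.6

Goods balance = 661.9 - 596.3 = 65.6
Services balance = 302.3 - 281.8 = 20.5
Trade balance (goods + services) = 65.6 + 20.5 = 86.1
Net primary income = 158.3 - 179.3 = -21.0
Net secondary income = 47.4 - 25.8 = 21.6
Current account = 86.1 + (-21.0) + 21.6 = 86.7
Financial account = -(86.7 + 23.2 + 9.7) = -119.6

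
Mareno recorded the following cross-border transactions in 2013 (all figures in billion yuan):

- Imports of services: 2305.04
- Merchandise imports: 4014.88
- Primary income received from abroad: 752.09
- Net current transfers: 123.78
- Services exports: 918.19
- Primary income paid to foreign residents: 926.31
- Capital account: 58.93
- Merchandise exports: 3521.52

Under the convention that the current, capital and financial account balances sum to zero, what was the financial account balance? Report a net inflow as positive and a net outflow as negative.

1871.72

Goods balance = 3521.52 - 4014.88 = -493.36
Services balance = 918.19 - 2305.04 = -1386.85
Trade balance (goods + services) = -493.36 + (-1386.85) = -1880.21
Net primary income = 752.09 - 926.31 = -174.22
Net secondary income = 123.78
Current account = -1880.21 + (-174.22) + 123.78 = -1930.65
Financial account = -(-1930.65 + 58.93) = 1871.72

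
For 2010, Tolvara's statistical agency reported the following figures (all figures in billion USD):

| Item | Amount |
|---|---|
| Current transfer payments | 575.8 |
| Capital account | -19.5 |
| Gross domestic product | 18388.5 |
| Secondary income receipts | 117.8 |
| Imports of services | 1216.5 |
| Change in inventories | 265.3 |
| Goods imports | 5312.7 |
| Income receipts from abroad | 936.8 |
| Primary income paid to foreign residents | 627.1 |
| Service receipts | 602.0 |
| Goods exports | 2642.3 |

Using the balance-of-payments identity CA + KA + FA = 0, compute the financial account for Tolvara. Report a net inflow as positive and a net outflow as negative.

Goods balance = 2642.3 - 5312.7 = -2670.4
Services balance = 602.0 - 1216.5 = -614.5
Trade balance (goods + services) = -2670.4 + (-614.5) = -3284.9
Net primary income = 936.8 - 627.1 = 309.7
Net secondary income = 117.8 - 575.8 = -458.0
Current account = -3284.9 + 309.7 + (-458.0) = -3433.2
Financial account = -(-3433.2 + (-19.5)) = 3452.7

3452.7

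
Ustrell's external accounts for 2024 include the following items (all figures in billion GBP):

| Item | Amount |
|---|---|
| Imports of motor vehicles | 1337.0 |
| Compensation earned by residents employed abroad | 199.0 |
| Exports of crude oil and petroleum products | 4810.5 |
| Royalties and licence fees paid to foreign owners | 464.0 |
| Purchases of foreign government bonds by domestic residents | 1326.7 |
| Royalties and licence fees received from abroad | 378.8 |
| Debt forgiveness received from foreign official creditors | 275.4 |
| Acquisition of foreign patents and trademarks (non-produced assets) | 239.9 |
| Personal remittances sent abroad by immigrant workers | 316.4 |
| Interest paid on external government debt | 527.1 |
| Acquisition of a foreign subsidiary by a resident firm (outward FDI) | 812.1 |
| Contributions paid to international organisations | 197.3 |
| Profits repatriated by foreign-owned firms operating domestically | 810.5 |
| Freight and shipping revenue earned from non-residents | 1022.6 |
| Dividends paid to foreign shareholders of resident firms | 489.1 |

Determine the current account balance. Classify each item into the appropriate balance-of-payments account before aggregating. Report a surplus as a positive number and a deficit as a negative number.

2269.5

Goods: 4810.5 - 1337.0 = 3473.5
Services: -464.0 + 378.8 + 1022.6 = 937.4
Primary income: -527.1 - 489.1 - 810.5 + 199.0 = -1627.7
Secondary income: -197.3 - 316.4 = -513.7
Current account = 3473.5 + 937.4 + (-1627.7) + (-513.7) = 2269.5
(Excluded from the current account — financial account: purchases of foreign government bonds by domestic residents 1326.7, acquisition of a foreign subsidiary by a resident firm (outward FDI) 812.1; capital account: debt forgiveness received from foreign official creditors 275.4, acquisition of foreign patents and trademarks (non-produced assets) 239.9.)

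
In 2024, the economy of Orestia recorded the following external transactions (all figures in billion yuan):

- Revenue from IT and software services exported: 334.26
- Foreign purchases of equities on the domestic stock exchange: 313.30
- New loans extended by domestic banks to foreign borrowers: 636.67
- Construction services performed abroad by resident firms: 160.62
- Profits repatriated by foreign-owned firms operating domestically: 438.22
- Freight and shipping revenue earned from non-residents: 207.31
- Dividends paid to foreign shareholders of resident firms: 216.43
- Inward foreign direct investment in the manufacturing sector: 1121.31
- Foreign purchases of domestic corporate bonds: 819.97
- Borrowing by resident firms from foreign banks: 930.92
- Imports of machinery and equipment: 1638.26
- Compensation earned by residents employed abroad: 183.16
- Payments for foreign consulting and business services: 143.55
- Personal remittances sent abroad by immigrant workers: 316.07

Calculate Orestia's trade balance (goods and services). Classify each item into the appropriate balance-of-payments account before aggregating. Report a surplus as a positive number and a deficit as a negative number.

-1079.62

Goods: -1638.26
Services: 160.62 + 334.26 + 207.31 - 143.55 = 558.64
Trade balance = -1638.26 + 558.64 = -1079.62
(Excluded from the trade balance — financial account: foreign purchases of equities on the domestic stock exchange 313.30, new loans extended by domestic banks to foreign borrowers 636.67, inward foreign direct investment in the manufacturing sector 1121.31, foreign purchases of domestic corporate bonds 819.97, borrowing by resident firms from foreign banks 930.92; primary income: profits repatriated by foreign-owned firms operating domestically 438.22, dividends paid to foreign shareholders of resident firms 216.43, compensation earned by residents employed abroad 183.16; secondary income: personal remittances sent abroad by immigrant workers 316.07.)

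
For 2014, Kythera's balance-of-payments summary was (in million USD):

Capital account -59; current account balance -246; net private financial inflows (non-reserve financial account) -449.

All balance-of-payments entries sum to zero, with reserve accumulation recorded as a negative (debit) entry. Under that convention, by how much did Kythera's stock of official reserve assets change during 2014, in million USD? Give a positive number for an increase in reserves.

Official reserve transactions balance = -((-246) + (-59) + (-449)) = 754
An accumulation of reserves is recorded as a debit (negative entry), so the change in the stock of reserves is the negative of that balance.
Change in official reserves = -(754) = -754

-754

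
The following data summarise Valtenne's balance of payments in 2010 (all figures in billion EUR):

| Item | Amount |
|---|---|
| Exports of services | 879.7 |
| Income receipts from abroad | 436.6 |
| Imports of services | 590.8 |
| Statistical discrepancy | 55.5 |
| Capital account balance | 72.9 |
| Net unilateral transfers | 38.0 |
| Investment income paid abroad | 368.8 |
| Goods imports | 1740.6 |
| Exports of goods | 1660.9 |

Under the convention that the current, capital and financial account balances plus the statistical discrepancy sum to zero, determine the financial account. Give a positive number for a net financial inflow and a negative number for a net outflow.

Goods balance = 1660.9 - 1740.6 = -79.7
Services balance = 879.7 - 590.8 = 288.9
Trade balance (goods + services) = -79.7 + 288.9 = 209.2
Net primary income = 436.6 - 368.8 = 67.8
Net secondary income = 38.0
Current account = 209.2 + 67.8 + 38.0 = 315.0
Financial account = -(315.0 + 72.9 + 55.5) = -443.4

-443.4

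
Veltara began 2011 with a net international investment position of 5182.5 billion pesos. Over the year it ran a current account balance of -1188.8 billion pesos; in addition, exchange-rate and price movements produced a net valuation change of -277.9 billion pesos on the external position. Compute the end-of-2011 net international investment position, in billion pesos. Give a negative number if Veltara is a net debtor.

Change in NIIP = current account + net valuation change = -1188.8 + (-277.9) = -1466.7
End-of-year NIIP = 5182.5 + (-1466.7) = 3715.8

3715.8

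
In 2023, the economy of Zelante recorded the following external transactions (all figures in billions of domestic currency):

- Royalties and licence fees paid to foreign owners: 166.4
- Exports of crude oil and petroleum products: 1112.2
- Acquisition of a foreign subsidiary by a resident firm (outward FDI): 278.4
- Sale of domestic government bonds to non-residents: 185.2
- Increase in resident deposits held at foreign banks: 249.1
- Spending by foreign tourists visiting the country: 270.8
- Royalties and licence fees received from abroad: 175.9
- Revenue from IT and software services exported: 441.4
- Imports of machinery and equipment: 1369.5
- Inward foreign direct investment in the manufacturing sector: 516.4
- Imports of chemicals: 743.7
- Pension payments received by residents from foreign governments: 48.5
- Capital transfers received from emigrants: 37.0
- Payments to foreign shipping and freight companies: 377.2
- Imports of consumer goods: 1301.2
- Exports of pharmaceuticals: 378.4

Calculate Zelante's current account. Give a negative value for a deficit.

-1530.8

Goods: 1112.2 - 1369.5 - 743.7 + 378.4 - 1301.2 = -1923.8
Services: 441.4 - 377.2 - 166.4 + 175.9 + 270.8 = 344.5
Secondary income: 48.5
Current account = (-1923.8) + 344.5 + 48.5 = -1530.8
(Excluded from the current account — financial account: acquisition of a foreign subsidiary by a resident firm (outward FDI) 278.4, sale of domestic government bonds to non-residents 185.2, increase in resident deposits held at foreign banks 249.1, inward foreign direct investment in the manufacturing sector 516.4; capital account: capital transfers received from emigrants 37.0.)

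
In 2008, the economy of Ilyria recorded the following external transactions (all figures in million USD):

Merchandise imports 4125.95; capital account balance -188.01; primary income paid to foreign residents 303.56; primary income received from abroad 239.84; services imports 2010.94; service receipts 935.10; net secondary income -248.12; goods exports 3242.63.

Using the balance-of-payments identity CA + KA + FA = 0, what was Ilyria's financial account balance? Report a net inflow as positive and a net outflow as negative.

2459.01

Goods balance = 3242.63 - 4125.95 = -883.32
Services balance = 935.10 - 2010.94 = -1075.84
Trade balance (goods + services) = -883.32 + (-1075.84) = -1959.16
Net primary income = 239.84 - 303.56 = -63.72
Net secondary income = -248.12
Current account = -1959.16 + (-63.72) + (-248.12) = -2271.00
Financial account = -(-2271.00 + (-188.01)) = 2459.01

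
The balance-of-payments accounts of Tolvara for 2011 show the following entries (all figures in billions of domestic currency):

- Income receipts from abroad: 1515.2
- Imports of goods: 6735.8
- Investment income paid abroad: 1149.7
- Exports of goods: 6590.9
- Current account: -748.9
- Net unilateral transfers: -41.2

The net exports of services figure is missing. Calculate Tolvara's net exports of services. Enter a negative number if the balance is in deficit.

Current account = goods balance + services balance + net primary income + net secondary income
Sum of the known components = 179.4
Net exports of services = CA - (known components) = -748.9 - 179.4 = -928.3

-928.3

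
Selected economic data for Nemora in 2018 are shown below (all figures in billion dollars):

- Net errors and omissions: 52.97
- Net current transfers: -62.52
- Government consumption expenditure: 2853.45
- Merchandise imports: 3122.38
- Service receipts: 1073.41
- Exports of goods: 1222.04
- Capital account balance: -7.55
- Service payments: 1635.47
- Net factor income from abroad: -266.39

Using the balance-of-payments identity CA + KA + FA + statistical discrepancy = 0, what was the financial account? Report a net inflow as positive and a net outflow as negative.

Goods balance = 1222.04 - 3122.38 = -1900.34
Services balance = 1073.41 - 1635.47 = -562.06
Trade balance (goods + services) = -1900.34 + (-562.06) = -2462.40
Net primary income = -266.39
Net secondary income = -62.52
Current account = -2462.40 + (-266.39) + (-62.52) = -2791.31
Financial account = -(-2791.31 + (-7.55) + 52.97) = 2745.89

2745.89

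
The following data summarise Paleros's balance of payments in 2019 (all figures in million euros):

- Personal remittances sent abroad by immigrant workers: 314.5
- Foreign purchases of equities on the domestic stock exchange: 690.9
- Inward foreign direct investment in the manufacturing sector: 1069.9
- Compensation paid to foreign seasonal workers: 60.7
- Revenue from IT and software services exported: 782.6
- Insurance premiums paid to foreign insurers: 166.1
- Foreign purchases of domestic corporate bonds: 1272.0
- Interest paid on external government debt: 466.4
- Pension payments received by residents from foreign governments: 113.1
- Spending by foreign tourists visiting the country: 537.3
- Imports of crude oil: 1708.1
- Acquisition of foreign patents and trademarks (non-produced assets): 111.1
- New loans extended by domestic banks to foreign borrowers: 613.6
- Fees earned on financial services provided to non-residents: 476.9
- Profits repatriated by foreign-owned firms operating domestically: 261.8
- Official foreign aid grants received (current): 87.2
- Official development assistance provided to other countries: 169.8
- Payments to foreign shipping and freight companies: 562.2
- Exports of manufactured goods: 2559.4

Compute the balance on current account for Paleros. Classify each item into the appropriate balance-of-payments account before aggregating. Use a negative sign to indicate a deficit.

Goods: -1708.1 + 2559.4 = 851.3
Services: 537.3 + 782.6 - 562.2 + 476.9 - 166.1 = 1068.5
Primary income: -466.4 - 261.8 - 60.7 = -788.9
Secondary income: 87.2 - 314.5 - 169.8 + 113.1 = -284.0
Current account = 851.3 + 1068.5 + (-788.9) + (-284.0) = 846.9
(Excluded from the current account — financial account: foreign purchases of equities on the domestic stock exchange 690.9, inward foreign direct investment in the manufacturing sector 1069.9, foreign purchases of domestic corporate bonds 1272.0, new loans extended by domestic banks to foreign borrowers 613.6; capital account: acquisition of foreign patents and trademarks (non-produced assets) 111.1.)

846.9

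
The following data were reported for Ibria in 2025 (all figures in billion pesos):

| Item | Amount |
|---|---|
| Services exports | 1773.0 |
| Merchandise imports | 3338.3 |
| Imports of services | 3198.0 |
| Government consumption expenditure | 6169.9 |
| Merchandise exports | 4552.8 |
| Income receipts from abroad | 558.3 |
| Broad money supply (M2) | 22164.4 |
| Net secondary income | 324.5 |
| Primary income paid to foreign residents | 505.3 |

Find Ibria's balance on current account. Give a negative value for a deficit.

167.0

Goods balance = 4552.8 - 3338.3 = 1214.5
Services balance = 1773.0 - 3198.0 = -1425.0
Trade balance (goods + services) = 1214.5 + (-1425.0) = -210.5
Net primary income = 558.3 - 505.3 = 53.0
Net secondary income = 324.5
Current account = -210.5 + 53.0 + 324.5 = 167.0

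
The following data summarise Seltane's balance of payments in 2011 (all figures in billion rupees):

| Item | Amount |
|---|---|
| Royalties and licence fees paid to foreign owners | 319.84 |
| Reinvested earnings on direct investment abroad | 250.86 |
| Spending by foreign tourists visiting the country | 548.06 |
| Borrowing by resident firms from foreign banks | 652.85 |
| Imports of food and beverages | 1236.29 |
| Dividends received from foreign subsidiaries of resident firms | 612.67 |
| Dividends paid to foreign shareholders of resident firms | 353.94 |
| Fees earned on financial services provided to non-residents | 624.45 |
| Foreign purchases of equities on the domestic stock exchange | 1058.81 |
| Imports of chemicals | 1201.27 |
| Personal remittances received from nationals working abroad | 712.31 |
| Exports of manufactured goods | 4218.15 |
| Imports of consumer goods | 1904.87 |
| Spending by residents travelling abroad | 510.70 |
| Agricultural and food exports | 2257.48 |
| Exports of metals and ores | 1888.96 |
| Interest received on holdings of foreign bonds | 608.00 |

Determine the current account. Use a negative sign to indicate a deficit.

6194.03

Goods: -1904.87 + 1888.96 - 1201.27 + 2257.48 + 4218.15 - 1236.29 = 4022.16
Services: -319.84 - 510.70 + 548.06 + 624.45 = 341.97
Primary income: 250.86 - 353.94 + 608.00 + 612.67 = 1117.59
Secondary income: 712.31
Current account = 4022.16 + 341.97 + 1117.59 + 712.31 = 6194.03
(Excluded from the current account — financial account: borrowing by resident firms from foreign banks 652.85, foreign purchases of equities on the domestic stock exchange 1058.81.)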